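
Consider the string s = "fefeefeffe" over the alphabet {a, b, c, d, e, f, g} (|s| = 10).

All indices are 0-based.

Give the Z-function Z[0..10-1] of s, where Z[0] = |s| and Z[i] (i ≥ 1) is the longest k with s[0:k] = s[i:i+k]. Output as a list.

Z[0]=10
i=1: outside box; Z[1]=0
i=2: outside box; Z[2]=2 grow→box=[2,4)
i=3: min(r-i=1, Z[1]=0)=0; Z[3]=0
i=4: outside box; Z[4]=0
i=5: outside box; Z[5]=3 grow→box=[5,8)
i=6: min(r-i=2, Z[1]=0)=0; Z[6]=0
i=7: min(r-i=1, Z[2]=2)=1; Z[7]=1
i=8: outside box; Z[8]=2 grow→box=[8,10)
i=9: min(r-i=1, Z[1]=0)=0; Z[9]=0

[10, 0, 2, 0, 0, 3, 0, 1, 2, 0]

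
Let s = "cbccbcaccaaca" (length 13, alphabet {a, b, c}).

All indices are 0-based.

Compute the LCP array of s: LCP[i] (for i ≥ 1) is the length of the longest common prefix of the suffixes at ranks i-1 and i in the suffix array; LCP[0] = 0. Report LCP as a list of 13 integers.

[0, 1, 1, 2, 0, 2, 0, 2, 2, 1, 3, 1, 2]

rank | idx | suffix
   0 |  12 | a
   1 |   9 | aaca
   2 |  10 | aca
   3 |   6 | accaaca
   4 |   4 | bcaccaaca
   5 |   1 | bccbcaccaaca
   6 |  11 | ca
   7 |   8 | caaca
   8 |   5 | caccaaca
   9 |   3 | cbcaccaaca
  10 |   0 | cbccbcaccaaca
  11 |   7 | ccaaca
  12 |   2 | ccbcaccaaca

SA = [12, 9, 10, 6, 4, 1, 11, 8, 5, 3, 0, 7, 2]
[i] adj suffixes → lcp
  [1] 12/9 → 1 ('a')
  [2] 9/10 → 1 ('a')
  [3] 10/6 → 2 ('ac')
  [4] 6/4 → 0 ('')
  [5] 4/1 → 2 ('bc')
  [6] 1/11 → 0 ('')
  [7] 11/8 → 2 ('ca')
  [8] 8/5 → 2 ('ca')
  [9] 5/3 → 1 ('c')
  [10] 3/0 → 3 ('cbc')
  [11] 0/7 → 1 ('c')
  [12] 7/2 → 2 ('cc')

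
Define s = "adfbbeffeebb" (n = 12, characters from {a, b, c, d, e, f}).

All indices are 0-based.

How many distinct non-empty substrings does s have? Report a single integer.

70

rank | idx | suffix
   0 |   0 | adfbbeffeebb
   1 |  11 | b
   2 |  10 | bb
   3 |   3 | bbeffeebb
   4 |   4 | beffeebb
   5 |   1 | dfbbeffeebb
   6 |   9 | ebb
   7 |   8 | eebb
   8 |   5 | effeebb
   9 |   2 | fbbeffeebb
  10 |   7 | feebb
  11 |   6 | ffeebb

SA = [0, 11, 10, 3, 4, 1, 9, 8, 5, 2, 7, 6]
i: (SA[i-1],SA[i]) lcp shared
  1: (0,11) 0 ''
  2: (11,10) 1 'b'
  3: (10,3) 2 'bb'
  4: (3,4) 1 'b'
  5: (4,1) 0 ''
  6: (1,9) 0 ''
  7: (9,8) 1 'e'
  8: (8,5) 1 'e'
  9: (5,2) 0 ''
  10: (2,7) 1 'f'
  11: (7,6) 1 'f'

n(n+1)/2 = 12·13/2 = 78
Σ LCP = 0 + 0 + 1 + 2 + 1 + 0 + 0 + 1 + 1 + 0 + 1 + 1 = 8
distinct = 78 − 8 = 70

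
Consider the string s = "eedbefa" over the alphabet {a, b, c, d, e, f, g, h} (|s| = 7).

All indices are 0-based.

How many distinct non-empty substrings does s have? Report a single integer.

26

rank | idx | suffix
   0 |   6 | a
   1 |   3 | befa
   2 |   2 | dbefa
   3 |   1 | edbefa
   4 |   0 | eedbefa
   5 |   4 | efa
   6 |   5 | fa

SA = [6, 3, 2, 1, 0, 4, 5]
i: (SA[i-1],SA[i]) lcp shared
  1: (6,3) 0 ''
  2: (3,2) 0 ''
  3: (2,1) 0 ''
  4: (1,0) 1 'e'
  5: (0,4) 1 'e'
  6: (4,5) 0 ''

n(n+1)/2 = 7·8/2 = 28
Σ LCP = 0 + 0 + 0 + 0 + 1 + 1 + 0 = 2
distinct = 28 − 2 = 26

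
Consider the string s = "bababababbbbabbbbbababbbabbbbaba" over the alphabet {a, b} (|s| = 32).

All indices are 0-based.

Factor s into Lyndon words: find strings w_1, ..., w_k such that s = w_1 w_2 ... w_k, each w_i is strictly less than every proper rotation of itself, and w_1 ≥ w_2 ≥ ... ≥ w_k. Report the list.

emit factor 1: 'b' (i=0, period=1)
emit factor 2: 'ababababbbbabbbbbababbbabbbb' (i=1, period=28)
emit factor 3: 'ab' (i=29, period=2)
emit factor 4: 'a' (i=31, period=1)

["b", "ababababbbbabbbbbababbbabbbb", "ab", "a"]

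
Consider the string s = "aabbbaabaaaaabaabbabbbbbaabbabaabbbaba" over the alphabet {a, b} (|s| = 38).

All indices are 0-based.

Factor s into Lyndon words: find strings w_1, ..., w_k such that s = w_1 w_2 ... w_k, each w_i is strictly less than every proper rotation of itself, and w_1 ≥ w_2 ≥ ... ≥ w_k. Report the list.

emit factor 1: 'aabbb' (i=0, period=5)
emit factor 2: 'aab' (i=5, period=3)
emit factor 3: 'aaaaabaabbabbbbbaabbabaabbbab' (i=8, period=29)
emit factor 4: 'a' (i=37, period=1)

["aabbb", "aab", "aaaaabaabbabbbbbaabbabaabbbab", "a"]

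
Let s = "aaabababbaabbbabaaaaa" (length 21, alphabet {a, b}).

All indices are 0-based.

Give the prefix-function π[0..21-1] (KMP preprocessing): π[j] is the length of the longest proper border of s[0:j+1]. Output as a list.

[0, 1, 2, 0, 1, 0, 1, 0, 0, 1, 2, 0, 0, 0, 1, 0, 1, 2, 3, 3, 3]

π[0] = 0
j=1 s[j]='a': π[1]=1 (border 'a')
j=2 s[j]='a': π[2]=2 (border 'aa')
j=3 s[j]='b': k: 2→1→0; π[3]=0 (border '')
j=4 s[j]='a': π[4]=1 (border 'a')
j=5 s[j]='b': k: 1→0; π[5]=0 (border '')
j=6 s[j]='a': π[6]=1 (border 'a')
j=7 s[j]='b': k: 1→0; π[7]=0 (border '')
j=8 s[j]='b': π[8]=0 (border '')
j=9 s[j]='a': π[9]=1 (border 'a')
j=10 s[j]='a': π[10]=2 (border 'aa')
j=11 s[j]='b': k: 2→1→0; π[11]=0 (border '')
j=12 s[j]='b': π[12]=0 (border '')
j=13 s[j]='b': π[13]=0 (border '')
j=14 s[j]='a': π[14]=1 (border 'a')
j=15 s[j]='b': k: 1→0; π[15]=0 (border '')
j=16 s[j]='a': π[16]=1 (border 'a')
j=17 s[j]='a': π[17]=2 (border 'aa')
j=18 s[j]='a': π[18]=3 (border 'aaa')
j=19 s[j]='a': k: 3→2; π[19]=3 (border 'aaa')
j=20 s[j]='a': k: 3→2; π[20]=3 (border 'aaa')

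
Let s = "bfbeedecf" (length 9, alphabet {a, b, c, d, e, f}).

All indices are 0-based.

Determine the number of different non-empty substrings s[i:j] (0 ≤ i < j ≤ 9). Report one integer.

41

rank | idx | suffix
   0 |   2 | beedecf
   1 |   0 | bfbeedecf
   2 |   7 | cf
   3 |   5 | decf
   4 |   6 | ecf
   5 |   4 | edecf
   6 |   3 | eedecf
   7 |   8 | f
   8 |   1 | fbeedecf

SA = [2, 0, 7, 5, 6, 4, 3, 8, 1]
rank  pair      lcp
   1  s[2:],s[0:]  1  'b'
   2  s[0:],s[7:]  0  ''
   3  s[7:],s[5:]  0  ''
   4  s[5:],s[6:]  0  ''
   5  s[6:],s[4:]  1  'e'
   6  s[4:],s[3:]  1  'e'
   7  s[3:],s[8:]  0  ''
   8  s[8:],s[1:]  1  'f'

n(n+1)/2 = 9·10/2 = 45
Σ LCP = 0 + 1 + 0 + 0 + 0 + 1 + 1 + 0 + 1 = 4
distinct = 45 − 4 = 41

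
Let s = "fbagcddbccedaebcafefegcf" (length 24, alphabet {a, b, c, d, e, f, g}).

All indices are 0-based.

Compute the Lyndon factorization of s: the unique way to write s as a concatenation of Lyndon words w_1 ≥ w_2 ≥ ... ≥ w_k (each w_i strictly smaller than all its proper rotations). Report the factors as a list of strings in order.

["f", "b", "agcddbcced", "aebcafefegcf"]

emit factor 1: 'f' (i=0, period=1)
emit factor 2: 'b' (i=1, period=1)
emit factor 3: 'agcddbcced' (i=2, period=10)
emit factor 4: 'aebcafefegcf' (i=12, period=12)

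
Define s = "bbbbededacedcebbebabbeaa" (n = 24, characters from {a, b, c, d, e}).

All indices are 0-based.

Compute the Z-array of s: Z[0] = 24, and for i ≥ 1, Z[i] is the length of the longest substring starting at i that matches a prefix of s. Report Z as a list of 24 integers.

Z[0]=24
i=1: i≥r, start 0; Z[1]=3 extend→box=[1,4)
i=2: min(r-i=2, Z[1]=3)=2; Z[2]=2
i=3: min(r-i=1, Z[2]=2)=1; Z[3]=1
i=4: i≥r, start 0; Z[4]=0
i=5: i≥r, start 0; Z[5]=0
i=6: i≥r, start 0; Z[6]=0
i=7: i≥r, start 0; Z[7]=0
i=8: i≥r, start 0; Z[8]=0
i=9: i≥r, start 0; Z[9]=0
i=10: i≥r, start 0; Z[10]=0
i=11: i≥r, start 0; Z[11]=0
i=12: i≥r, start 0; Z[12]=0
i=13: i≥r, start 0; Z[13]=0
i=14: i≥r, start 0; Z[14]=2 extend→box=[14,16)
i=15: min(r-i=1, Z[1]=3)=1; Z[15]=1
i=16: i≥r, start 0; Z[16]=0
i=17: i≥r, start 0; Z[17]=1 extend→box=[17,18)
i=18: i≥r, start 0; Z[18]=0
i=19: i≥r, start 0; Z[19]=2 extend→box=[19,21)
i=20: min(r-i=1, Z[1]=3)=1; Z[20]=1
i=21: i≥r, start 0; Z[21]=0
i=22: i≥r, start 0; Z[22]=0
i=23: i≥r, start 0; Z[23]=0

[24, 3, 2, 1, 0, 0, 0, 0, 0, 0, 0, 0, 0, 0, 2, 1, 0, 1, 0, 2, 1, 0, 0, 0]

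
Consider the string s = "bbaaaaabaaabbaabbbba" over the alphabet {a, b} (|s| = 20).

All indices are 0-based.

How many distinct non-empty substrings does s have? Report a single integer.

rank | idx | suffix
   0 |  19 | a
   1 |   2 | aaaaabaaabbaabbbba
   2 |   3 | aaaabaaabbaabbbba
   3 |   4 | aaabaaabbaabbbba
   4 |   8 | aaabbaabbbba
   5 |   5 | aabaaabbaabbbba
   6 |   9 | aabbaabbbba
   7 |  13 | aabbbba
   8 |   6 | abaaabbaabbbba
   9 |  10 | abbaabbbba
  10 |  14 | abbbba
  11 |  18 | ba
  12 |   1 | baaaaabaaabbaabbbba
  13 |   7 | baaabbaabbbba
  14 |  12 | baabbbba
  15 |  17 | bba
  16 |   0 | bbaaaaabaaabbaabbbba
  17 |  11 | bbaabbbba
  18 |  16 | bbba
  19 |  15 | bbbba

SA = [19, 2, 3, 4, 8, 5, 9, 13, 6, 10, 14, 18, 1, 7, 12, 17, 0, 11, 16, 15]
[i] adj suffixes → lcp
  [1] 19/2 → 1 ('a')
  [2] 2/3 → 4 ('aaaa')
  [3] 3/4 → 3 ('aaa')
  [4] 4/8 → 4 ('aaab')
  [5] 8/5 → 2 ('aa')
  [6] 5/9 → 3 ('aab')
  [7] 9/13 → 4 ('aabb')
  [8] 13/6 → 1 ('a')
  [9] 6/10 → 2 ('ab')
  [10] 10/14 → 3 ('abb')
  [11] 14/18 → 0 ('')
  [12] 18/1 → 2 ('ba')
  [13] 1/7 → 4 ('baaa')
  [14] 7/12 → 3 ('baa')
  [15] 12/17 → 1 ('b')
  [16] 17/0 → 3 ('bba')
  [17] 0/11 → 4 ('bbaa')
  [18] 11/16 → 2 ('bb')
  [19] 16/15 → 3 ('bbb')

n(n+1)/2 = 20·21/2 = 210
Σ LCP = 0 + 1 + 4 + 3 + 4 + 2 + 3 + 4 + 1 + 2 + 3 + 0 + 2 + 4 + 3 + 1 + 3 + 4 + 2 + 3 = 49
distinct = 210 − 49 = 161

161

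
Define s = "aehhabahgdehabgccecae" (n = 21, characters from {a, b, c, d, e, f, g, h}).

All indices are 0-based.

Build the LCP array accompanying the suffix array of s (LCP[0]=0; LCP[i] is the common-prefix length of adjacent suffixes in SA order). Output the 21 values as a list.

rank→(start, suffix):
  0 → (4, 'abahgdehabgccecae')
  1 → (12, 'abgccecae')
  2 → (19, 'ae')
  3 → (0, 'aehhabahgdehabgccecae')
  4 → (6, 'ahgdehabgccecae')
  5 → (5, 'bahgdehabgccecae')
  6 → (13, 'bgccecae')
  7 → (18, 'cae')
  8 → (15, 'ccecae')
  9 → (16, 'cecae')
  10 → (9, 'dehabgccecae')
  11 → (20, 'e')
  12 → (17, 'ecae')
  13 → (10, 'ehabgccecae')
  14 → (1, 'ehhabahgdehabgccecae')
  15 → (14, 'gccecae')
  16 → (8, 'gdehabgccecae')
  17 → (3, 'habahgdehabgccecae')
  18 → (11, 'habgccecae')
  19 → (7, 'hgdehabgccecae')
  20 → (2, 'hhabahgdehabgccecae')

SA = [4, 12, 19, 0, 6, 5, 13, 18, 15, 16, 9, 20, 17, 10, 1, 14, 8, 3, 11, 7, 2]
[i] adj suffixes → lcp
  [1] 4/12 → 2 ('ab')
  [2] 12/19 → 1 ('a')
  [3] 19/0 → 2 ('ae')
  [4] 0/6 → 1 ('a')
  [5] 6/5 → 0 ('')
  [6] 5/13 → 1 ('b')
  [7] 13/18 → 0 ('')
  [8] 18/15 → 1 ('c')
  [9] 15/16 → 1 ('c')
  [10] 16/9 → 0 ('')
  [11] 9/20 → 0 ('')
  [12] 20/17 → 1 ('e')
  [13] 17/10 → 1 ('e')
  [14] 10/1 → 2 ('eh')
  [15] 1/14 → 0 ('')
  [16] 14/8 → 1 ('g')
  [17] 8/3 → 0 ('')
  [18] 3/11 → 3 ('hab')
  [19] 11/7 → 1 ('h')
  [20] 7/2 → 1 ('h')

[0, 2, 1, 2, 1, 0, 1, 0, 1, 1, 0, 0, 1, 1, 2, 0, 1, 0, 3, 1, 1]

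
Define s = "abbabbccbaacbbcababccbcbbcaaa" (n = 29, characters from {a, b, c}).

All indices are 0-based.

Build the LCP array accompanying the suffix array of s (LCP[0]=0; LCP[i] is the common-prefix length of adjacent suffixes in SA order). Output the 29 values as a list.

[0, 1, 2, 2, 1, 2, 3, 2, 1, 0, 2, 3, 1, 2, 4, 3, 1, 3, 2, 2, 4, 0, 2, 1, 2, 5, 2, 1, 3]

sorted suffixes:
  #0 SA[0]=28  'a'
  #1 SA[1]=27  'aa'
  #2 SA[2]=26  'aaa'
  #3 SA[3]=9  'aacbbcababccbcbbcaaa'
  #4 SA[4]=15  'ababccbcbbcaaa'
  #5 SA[5]=0  'abbabbccbaacbbcababccbcbbcaaa'
  #6 SA[6]=3  'abbccbaacbbcababccbcbbcaaa'
  #7 SA[7]=17  'abccbcbbcaaa'
  #8 SA[8]=10  'acbbcababccbcbbcaaa'
  #9 SA[9]=8  'baacbbcababccbcbbcaaa'
  #10 SA[10]=2  'babbccbaacbbcababccbcbbcaaa'
  #11 SA[11]=16  'babccbcbbcaaa'
  #12 SA[12]=1  'bbabbccbaacbbcababccbcbbcaaa'
  #13 SA[13]=23  'bbcaaa'
  #14 SA[14]=12  'bbcababccbcbbcaaa'
  #15 SA[15]=4  'bbccbaacbbcababccbcbbcaaa'
  #16 SA[16]=24  'bcaaa'
  #17 SA[17]=13  'bcababccbcbbcaaa'
  #18 SA[18]=21  'bcbbcaaa'
  #19 SA[19]=5  'bccbaacbbcababccbcbbcaaa'
  #20 SA[20]=18  'bccbcbbcaaa'
  #21 SA[21]=25  'caaa'
  #22 SA[22]=14  'cababccbcbbcaaa'
  #23 SA[23]=7  'cbaacbbcababccbcbbcaaa'
  #24 SA[24]=22  'cbbcaaa'
  #25 SA[25]=11  'cbbcababccbcbbcaaa'
  #26 SA[26]=20  'cbcbbcaaa'
  #27 SA[27]=6  'ccbaacbbcababccbcbbcaaa'
  #28 SA[28]=19  'ccbcbbcaaa'

SA = [28, 27, 26, 9, 15, 0, 3, 17, 10, 8, 2, 16, 1, 23, 12, 4, 24, 13, 21, 5, 18, 25, 14, 7, 22, 11, 20, 6, 19]
i: (SA[i-1],SA[i]) lcp shared
  1: (28,27) 1 'a'
  2: (27,26) 2 'aa'
  3: (26,9) 2 'aa'
  4: (9,15) 1 'a'
  5: (15,0) 2 'ab'
  6: (0,3) 3 'abb'
  7: (3,17) 2 'ab'
  8: (17,10) 1 'a'
  9: (10,8) 0 ''
  10: (8,2) 2 'ba'
  11: (2,16) 3 'bab'
  12: (16,1) 1 'b'
  13: (1,23) 2 'bb'
  14: (23,12) 4 'bbca'
  15: (12,4) 3 'bbc'
  16: (4,24) 1 'b'
  17: (24,13) 3 'bca'
  18: (13,21) 2 'bc'
  19: (21,5) 2 'bc'
  20: (5,18) 4 'bccb'
  21: (18,25) 0 ''
  22: (25,14) 2 'ca'
  23: (14,7) 1 'c'
  24: (7,22) 2 'cb'
  25: (22,11) 5 'cbbca'
  26: (11,20) 2 'cb'
  27: (20,6) 1 'c'
  28: (6,19) 3 'ccb'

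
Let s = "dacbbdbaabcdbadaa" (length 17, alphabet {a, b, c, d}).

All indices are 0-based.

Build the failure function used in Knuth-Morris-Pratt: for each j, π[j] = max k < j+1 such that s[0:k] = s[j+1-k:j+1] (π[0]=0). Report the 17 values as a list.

[0, 0, 0, 0, 0, 1, 0, 0, 0, 0, 0, 1, 0, 0, 1, 2, 0]

π[0] = 0
j=1 s[j]='a': π[1]=0 (border '')
j=2 s[j]='c': π[2]=0 (border '')
j=3 s[j]='b': π[3]=0 (border '')
j=4 s[j]='b': π[4]=0 (border '')
j=5 s[j]='d': π[5]=1 (border 'd')
j=6 s[j]='b': k: 1→0; π[6]=0 (border '')
j=7 s[j]='a': π[7]=0 (border '')
j=8 s[j]='a': π[8]=0 (border '')
j=9 s[j]='b': π[9]=0 (border '')
j=10 s[j]='c': π[10]=0 (border '')
j=11 s[j]='d': π[11]=1 (border 'd')
j=12 s[j]='b': k: 1→0; π[12]=0 (border '')
j=13 s[j]='a': π[13]=0 (border '')
j=14 s[j]='d': π[14]=1 (border 'd')
j=15 s[j]='a': π[15]=2 (border 'da')
j=16 s[j]='a': k: 2→0; π[16]=0 (border '')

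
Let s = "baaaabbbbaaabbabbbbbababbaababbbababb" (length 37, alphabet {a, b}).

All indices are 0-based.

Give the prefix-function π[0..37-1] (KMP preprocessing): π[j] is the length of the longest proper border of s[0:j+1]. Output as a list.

[0, 0, 0, 0, 0, 1, 1, 1, 1, 2, 3, 4, 1, 1, 2, 1, 1, 1, 1, 1, 2, 1, 2, 1, 1, 2, 3, 1, 2, 1, 1, 1, 2, 1, 2, 1, 1]

π[0] = 0
j=1 s[j]='a': π[1]=0 (border '')
j=2 s[j]='a': π[2]=0 (border '')
j=3 s[j]='a': π[3]=0 (border '')
j=4 s[j]='a': π[4]=0 (border '')
j=5 s[j]='b': π[5]=1 (border 'b')
j=6 s[j]='b': k: 1→0; π[6]=1 (border 'b')
j=7 s[j]='b': k: 1→0; π[7]=1 (border 'b')
j=8 s[j]='b': k: 1→0; π[8]=1 (border 'b')
j=9 s[j]='a': π[9]=2 (border 'ba')
j=10 s[j]='a': π[10]=3 (border 'baa')
j=11 s[j]='a': π[11]=4 (border 'baaa')
j=12 s[j]='b': k: 4→0; π[12]=1 (border 'b')
j=13 s[j]='b': k: 1→0; π[13]=1 (border 'b')
j=14 s[j]='a': π[14]=2 (border 'ba')
j=15 s[j]='b': k: 2→0; π[15]=1 (border 'b')
j=16 s[j]='b': k: 1→0; π[16]=1 (border 'b')
j=17 s[j]='b': k: 1→0; π[17]=1 (border 'b')
j=18 s[j]='b': k: 1→0; π[18]=1 (border 'b')
j=19 s[j]='b': k: 1→0; π[19]=1 (border 'b')
j=20 s[j]='a': π[20]=2 (border 'ba')
j=21 s[j]='b': k: 2→0; π[21]=1 (border 'b')
j=22 s[j]='a': π[22]=2 (border 'ba')
j=23 s[j]='b': k: 2→0; π[23]=1 (border 'b')
j=24 s[j]='b': k: 1→0; π[24]=1 (border 'b')
j=25 s[j]='a': π[25]=2 (border 'ba')
j=26 s[j]='a': π[26]=3 (border 'baa')
j=27 s[j]='b': k: 3→0; π[27]=1 (border 'b')
j=28 s[j]='a': π[28]=2 (border 'ba')
j=29 s[j]='b': k: 2→0; π[29]=1 (border 'b')
j=30 s[j]='b': k: 1→0; π[30]=1 (border 'b')
j=31 s[j]='b': k: 1→0; π[31]=1 (border 'b')
j=32 s[j]='a': π[32]=2 (border 'ba')
j=33 s[j]='b': k: 2→0; π[33]=1 (border 'b')
j=34 s[j]='a': π[34]=2 (border 'ba')
j=35 s[j]='b': k: 2→0; π[35]=1 (border 'b')
j=36 s[j]='b': k: 1→0; π[36]=1 (border 'b')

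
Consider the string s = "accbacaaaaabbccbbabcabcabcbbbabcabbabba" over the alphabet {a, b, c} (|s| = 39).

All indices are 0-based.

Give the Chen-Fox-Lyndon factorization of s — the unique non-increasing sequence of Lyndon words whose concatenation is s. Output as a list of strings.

["accb", "ac", "aaaaabbccbbabcabcabcbbbabcabbabb", "a"]

emit factor 1: 'accb' (i=0, period=4)
emit factor 2: 'ac' (i=4, period=2)
emit factor 3: 'aaaaabbccbbabcabcabcbbbabcabbabb' (i=6, period=32)
emit factor 4: 'a' (i=38, period=1)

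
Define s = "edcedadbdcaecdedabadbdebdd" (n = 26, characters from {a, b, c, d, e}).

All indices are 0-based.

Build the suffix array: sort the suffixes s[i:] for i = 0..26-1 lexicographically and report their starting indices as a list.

[16, 5, 18, 10, 17, 7, 23, 20, 9, 12, 2, 25, 15, 4, 6, 19, 8, 1, 24, 21, 13, 22, 11, 14, 3, 0]

rank→(start, suffix):
  0 → (16, 'abadbdebdd')
  1 → (5, 'adbdcaecdedabadbdebdd')
  2 → (18, 'adbdebdd')
  3 → (10, 'aecdedabadbdebdd')
  4 → (17, 'badbdebdd')
  5 → (7, 'bdcaecdedabadbdebdd')
  6 → (23, 'bdd')
  7 → (20, 'bdebdd')
  8 → (9, 'caecdedabadbdebdd')
  9 → (12, 'cdedabadbdebdd')
  10 → (2, 'cedadbdcaecdedabadbdebdd')
  11 → (25, 'd')
  12 → (15, 'dabadbdebdd')
  13 → (4, 'dadbdcaecdedabadbdebdd')
  14 → (6, 'dbdcaecdedabadbdebdd')
  15 → (19, 'dbdebdd')
  16 → (8, 'dcaecdedabadbdebdd')
  17 → (1, 'dcedadbdcaecdedabadbdebdd')
  18 → (24, 'dd')
  19 → (21, 'debdd')
  20 → (13, 'dedabadbdebdd')
  21 → (22, 'ebdd')
  22 → (11, 'ecdedabadbdebdd')
  23 → (14, 'edabadbdebdd')
  24 → (3, 'edadbdcaecdedabadbdebdd')
  25 → (0, 'edcedadbdcaecdedabadbdebdd')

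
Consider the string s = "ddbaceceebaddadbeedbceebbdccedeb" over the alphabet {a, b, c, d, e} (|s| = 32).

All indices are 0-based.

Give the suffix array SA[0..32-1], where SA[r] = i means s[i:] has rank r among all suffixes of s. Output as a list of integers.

[3, 13, 10, 31, 2, 9, 23, 19, 24, 15, 26, 4, 27, 6, 20, 12, 1, 18, 14, 25, 11, 0, 29, 30, 8, 22, 5, 17, 28, 7, 21, 16]

rank→(start, suffix):
  0 → (3, 'aceceebaddadbeedbceebbdccedeb')
  1 → (13, 'adbeedbceebbdccedeb')
  2 → (10, 'addadbeedbceebbdccedeb')
  3 → (31, 'b')
  4 → (2, 'baceceebaddadbeedbceebbdccedeb')
  5 → (9, 'baddadbeedbceebbdccedeb')
  6 → (23, 'bbdccedeb')
  7 → (19, 'bceebbdccedeb')
  8 → (24, 'bdccedeb')
  9 → (15, 'beedbceebbdccedeb')
  10 → (26, 'ccedeb')
  11 → (4, 'ceceebaddadbeedbceebbdccedeb')
  12 → (27, 'cedeb')
  13 → (6, 'ceebaddadbeedbceebbdccedeb')
  14 → (20, 'ceebbdccedeb')
  15 → (12, 'dadbeedbceebbdccedeb')
  16 → (1, 'dbaceceebaddadbeedbceebbdccedeb')
  17 → (18, 'dbceebbdccedeb')
  18 → (14, 'dbeedbceebbdccedeb')
  19 → (25, 'dccedeb')
  20 → (11, 'ddadbeedbceebbdccedeb')
  21 → (0, 'ddbaceceebaddadbeedbceebbdccedeb')
  22 → (29, 'deb')
  23 → (30, 'eb')
  24 → (8, 'ebaddadbeedbceebbdccedeb')
  25 → (22, 'ebbdccedeb')
  26 → (5, 'eceebaddadbeedbceebbdccedeb')
  27 → (17, 'edbceebbdccedeb')
  28 → (28, 'edeb')
  29 → (7, 'eebaddadbeedbceebbdccedeb')
  30 → (21, 'eebbdccedeb')
  31 → (16, 'eedbceebbdccedeb')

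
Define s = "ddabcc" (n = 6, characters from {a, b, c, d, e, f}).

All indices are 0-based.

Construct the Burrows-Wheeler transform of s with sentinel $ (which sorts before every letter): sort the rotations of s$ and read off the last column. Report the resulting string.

rank  rotation last
    0  $ddabcc  c
    1  abcc$dd  d
    2  bcc$dda  a
    3  c$ddabc  c
    4  cc$ddab  b
    5  dabcc$d  d
    6  ddabcc$  $

cdacbd$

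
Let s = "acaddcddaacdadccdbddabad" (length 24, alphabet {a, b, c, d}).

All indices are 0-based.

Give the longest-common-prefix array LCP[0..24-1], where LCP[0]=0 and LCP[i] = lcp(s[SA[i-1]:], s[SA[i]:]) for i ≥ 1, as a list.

[0, 1, 1, 2, 1, 2, 2, 0, 1, 0, 1, 1, 2, 2, 0, 1, 2, 2, 1, 1, 2, 1, 3, 2]

sorted suffixes:
  #0 SA[0]=8  'aacdadccdbddabad'
  #1 SA[1]=20  'abad'
  #2 SA[2]=0  'acaddcddaacdadccdbddabad'
  #3 SA[3]=9  'acdadccdbddabad'
  #4 SA[4]=22  'ad'
  #5 SA[5]=12  'adccdbddabad'
  #6 SA[6]=2  'addcddaacdadccdbddabad'
  #7 SA[7]=21  'bad'
  #8 SA[8]=17  'bddabad'
  #9 SA[9]=1  'caddcddaacdadccdbddabad'
  #10 SA[10]=14  'ccdbddabad'
  #11 SA[11]=10  'cdadccdbddabad'
  #12 SA[12]=15  'cdbddabad'
  #13 SA[13]=5  'cddaacdadccdbddabad'
  #14 SA[14]=23  'd'
  #15 SA[15]=7  'daacdadccdbddabad'
  #16 SA[16]=19  'dabad'
  #17 SA[17]=11  'dadccdbddabad'
  #18 SA[18]=16  'dbddabad'
  #19 SA[19]=13  'dccdbddabad'
  #20 SA[20]=4  'dcddaacdadccdbddabad'
  #21 SA[21]=6  'ddaacdadccdbddabad'
  #22 SA[22]=18  'ddabad'
  #23 SA[23]=3  'ddcddaacdadccdbddabad'

SA = [8, 20, 0, 9, 22, 12, 2, 21, 17, 1, 14, 10, 15, 5, 23, 7, 19, 11, 16, 13, 4, 6, 18, 3]
rank  pair      lcp
   1  s[8:],s[20:]  1  'a'
   2  s[20:],s[0:]  1  'a'
   3  s[0:],s[9:]  2  'ac'
   4  s[9:],s[22:]  1  'a'
   5  s[22:],s[12:]  2  'ad'
   6  s[12:],s[2:]  2  'ad'
   7  s[2:],s[21:]  0  ''
   8  s[21:],s[17:]  1  'b'
   9  s[17:],s[1:]  0  ''
  10  s[1:],s[14:]  1  'c'
  11  s[14:],s[10:]  1  'c'
  12  s[10:],s[15:]  2  'cd'
  13  s[15:],s[5:]  2  'cd'
  14  s[5:],s[23:]  0  ''
  15  s[23:],s[7:]  1  'd'
  16  s[7:],s[19:]  2  'da'
  17  s[19:],s[11:]  2  'da'
  18  s[11:],s[16:]  1  'd'
  19  s[16:],s[13:]  1  'd'
  20  s[13:],s[4:]  2  'dc'
  21  s[4:],s[6:]  1  'd'
  22  s[6:],s[18:]  3  'dda'
  23  s[18:],s[3:]  2  'dd'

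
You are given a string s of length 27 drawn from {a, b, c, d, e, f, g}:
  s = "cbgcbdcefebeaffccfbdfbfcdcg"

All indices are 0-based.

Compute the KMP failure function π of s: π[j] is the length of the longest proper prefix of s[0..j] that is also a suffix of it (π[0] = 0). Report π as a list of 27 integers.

π[0] = 0
j=1 s[j]='b': π[1]=0 (border '')
j=2 s[j]='g': π[2]=0 (border '')
j=3 s[j]='c': π[3]=1 (border 'c')
j=4 s[j]='b': π[4]=2 (border 'cb')
j=5 s[j]='d': k: 2→0; π[5]=0 (border '')
j=6 s[j]='c': π[6]=1 (border 'c')
j=7 s[j]='e': k: 1→0; π[7]=0 (border '')
j=8 s[j]='f': π[8]=0 (border '')
j=9 s[j]='e': π[9]=0 (border '')
j=10 s[j]='b': π[10]=0 (border '')
j=11 s[j]='e': π[11]=0 (border '')
j=12 s[j]='a': π[12]=0 (border '')
j=13 s[j]='f': π[13]=0 (border '')
j=14 s[j]='f': π[14]=0 (border '')
j=15 s[j]='c': π[15]=1 (border 'c')
j=16 s[j]='c': k: 1→0; π[16]=1 (border 'c')
j=17 s[j]='f': k: 1→0; π[17]=0 (border '')
j=18 s[j]='b': π[18]=0 (border '')
j=19 s[j]='d': π[19]=0 (border '')
j=20 s[j]='f': π[20]=0 (border '')
j=21 s[j]='b': π[21]=0 (border '')
j=22 s[j]='f': π[22]=0 (border '')
j=23 s[j]='c': π[23]=1 (border 'c')
j=24 s[j]='d': k: 1→0; π[24]=0 (border '')
j=25 s[j]='c': π[25]=1 (border 'c')
j=26 s[j]='g': k: 1→0; π[26]=0 (border '')

[0, 0, 0, 1, 2, 0, 1, 0, 0, 0, 0, 0, 0, 0, 0, 1, 1, 0, 0, 0, 0, 0, 0, 1, 0, 1, 0]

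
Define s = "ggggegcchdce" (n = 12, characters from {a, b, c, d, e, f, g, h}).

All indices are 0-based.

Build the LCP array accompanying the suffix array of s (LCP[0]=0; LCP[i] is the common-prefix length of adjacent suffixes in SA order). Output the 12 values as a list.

rank→(start, suffix):
  0 → (6, 'cchdce')
  1 → (10, 'ce')
  2 → (7, 'chdce')
  3 → (9, 'dce')
  4 → (11, 'e')
  5 → (4, 'egcchdce')
  6 → (5, 'gcchdce')
  7 → (3, 'gegcchdce')
  8 → (2, 'ggegcchdce')
  9 → (1, 'gggegcchdce')
  10 → (0, 'ggggegcchdce')
  11 → (8, 'hdce')

SA = [6, 10, 7, 9, 11, 4, 5, 3, 2, 1, 0, 8]
rank  pair      lcp
   1  s[6:],s[10:]  1  'c'
   2  s[10:],s[7:]  1  'c'
   3  s[7:],s[9:]  0  ''
   4  s[9:],s[11:]  0  ''
   5  s[11:],s[4:]  1  'e'
   6  s[4:],s[5:]  0  ''
   7  s[5:],s[3:]  1  'g'
   8  s[3:],s[2:]  1  'g'
   9  s[2:],s[1:]  2  'gg'
  10  s[1:],s[0:]  3  'ggg'
  11  s[0:],s[8:]  0  ''

[0, 1, 1, 0, 0, 1, 0, 1, 1, 2, 3, 0]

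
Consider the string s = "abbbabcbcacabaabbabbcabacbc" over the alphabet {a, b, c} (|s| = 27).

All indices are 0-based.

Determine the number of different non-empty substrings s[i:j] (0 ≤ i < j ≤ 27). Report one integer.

326

rank→(start, suffix):
  0 → (13, 'aabbabbcabacbc')
  1 → (11, 'abaabbabbcabacbc')
  2 → (21, 'abacbc')
  3 → (14, 'abbabbcabacbc')
  4 → (0, 'abbbabcbcacabaabbabbcabacbc')
  5 → (17, 'abbcabacbc')
  6 → (4, 'abcbcacabaabbabbcabacbc')
  7 → (9, 'acabaabbabbcabacbc')
  8 → (23, 'acbc')
  9 → (12, 'baabbabbcabacbc')
  10 → (16, 'babbcabacbc')
  11 → (3, 'babcbcacabaabbabbcabacbc')
  12 → (22, 'bacbc')
  13 → (15, 'bbabbcabacbc')
  14 → (2, 'bbabcbcacabaabbabbcabacbc')
  15 → (1, 'bbbabcbcacabaabbabbcabacbc')
  16 → (18, 'bbcabacbc')
  17 → (25, 'bc')
  18 → (19, 'bcabacbc')
  19 → (7, 'bcacabaabbabbcabacbc')
  20 → (5, 'bcbcacabaabbabbcabacbc')
  21 → (26, 'c')
  22 → (10, 'cabaabbabbcabacbc')
  23 → (20, 'cabacbc')
  24 → (8, 'cacabaabbabbcabacbc')
  25 → (24, 'cbc')
  26 → (6, 'cbcacabaabbabbcabacbc')

SA = [13, 11, 21, 14, 0, 17, 4, 9, 23, 12, 16, 3, 22, 15, 2, 1, 18, 25, 19, 7, 5, 26, 10, 20, 8, 24, 6]
rank  pair      lcp
   1  s[13:],s[11:]  1  'a'
   2  s[11:],s[21:]  3  'aba'
   3  s[21:],s[14:]  2  'ab'
   4  s[14:],s[0:]  3  'abb'
   5  s[0:],s[17:]  3  'abb'
   6  s[17:],s[4:]  2  'ab'
   7  s[4:],s[9:]  1  'a'
   8  s[9:],s[23:]  2  'ac'
   9  s[23:],s[12:]  0  ''
  10  s[12:],s[16:]  2  'ba'
  11  s[16:],s[3:]  3  'bab'
  12  s[3:],s[22:]  2  'ba'
  13  s[22:],s[15:]  1  'b'
  14  s[15:],s[2:]  4  'bbab'
  15  s[2:],s[1:]  2  'bb'
  16  s[1:],s[18:]  2  'bb'
  17  s[18:],s[25:]  1  'b'
  18  s[25:],s[19:]  2  'bc'
  19  s[19:],s[7:]  3  'bca'
  20  s[7:],s[5:]  2  'bc'
  21  s[5:],s[26:]  0  ''
  22  s[26:],s[10:]  1  'c'
  23  s[10:],s[20:]  4  'caba'
  24  s[20:],s[8:]  2  'ca'
  25  s[8:],s[24:]  1  'c'
  26  s[24:],s[6:]  3  'cbc'

n(n+1)/2 = 27·28/2 = 378
Σ LCP = 0 + 1 + 3 + 2 + 3 + 3 + 2 + 1 + 2 + 0 + 2 + 3 + 2 + 1 + 4 + 2 + 2 + 1 + 2 + 3 + 2 + 0 + 1 + 4 + 2 + 1 + 3 = 52
distinct = 378 − 52 = 326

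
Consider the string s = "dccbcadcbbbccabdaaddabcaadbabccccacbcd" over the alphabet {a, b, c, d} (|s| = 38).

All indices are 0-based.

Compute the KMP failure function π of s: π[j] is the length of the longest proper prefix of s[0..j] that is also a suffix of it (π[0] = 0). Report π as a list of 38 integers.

π[0] = 0
j=1 s[j]='c': π[1]=0 (border '')
j=2 s[j]='c': π[2]=0 (border '')
j=3 s[j]='b': π[3]=0 (border '')
j=4 s[j]='c': π[4]=0 (border '')
j=5 s[j]='a': π[5]=0 (border '')
j=6 s[j]='d': π[6]=1 (border 'd')
j=7 s[j]='c': π[7]=2 (border 'dc')
j=8 s[j]='b': k: 2→0; π[8]=0 (border '')
j=9 s[j]='b': π[9]=0 (border '')
j=10 s[j]='b': π[10]=0 (border '')
j=11 s[j]='c': π[11]=0 (border '')
j=12 s[j]='c': π[12]=0 (border '')
j=13 s[j]='a': π[13]=0 (border '')
j=14 s[j]='b': π[14]=0 (border '')
j=15 s[j]='d': π[15]=1 (border 'd')
j=16 s[j]='a': k: 1→0; π[16]=0 (border '')
j=17 s[j]='a': π[17]=0 (border '')
j=18 s[j]='d': π[18]=1 (border 'd')
j=19 s[j]='d': k: 1→0; π[19]=1 (border 'd')
j=20 s[j]='a': k: 1→0; π[20]=0 (border '')
j=21 s[j]='b': π[21]=0 (border '')
j=22 s[j]='c': π[22]=0 (border '')
j=23 s[j]='a': π[23]=0 (border '')
j=24 s[j]='a': π[24]=0 (border '')
j=25 s[j]='d': π[25]=1 (border 'd')
j=26 s[j]='b': k: 1→0; π[26]=0 (border '')
j=27 s[j]='a': π[27]=0 (border '')
j=28 s[j]='b': π[28]=0 (border '')
j=29 s[j]='c': π[29]=0 (border '')
j=30 s[j]='c': π[30]=0 (border '')
j=31 s[j]='c': π[31]=0 (border '')
j=32 s[j]='c': π[32]=0 (border '')
j=33 s[j]='a': π[33]=0 (border '')
j=34 s[j]='c': π[34]=0 (border '')
j=35 s[j]='b': π[35]=0 (border '')
j=36 s[j]='c': π[36]=0 (border '')
j=37 s[j]='d': π[37]=1 (border 'd')

[0, 0, 0, 0, 0, 0, 1, 2, 0, 0, 0, 0, 0, 0, 0, 1, 0, 0, 1, 1, 0, 0, 0, 0, 0, 1, 0, 0, 0, 0, 0, 0, 0, 0, 0, 0, 0, 1]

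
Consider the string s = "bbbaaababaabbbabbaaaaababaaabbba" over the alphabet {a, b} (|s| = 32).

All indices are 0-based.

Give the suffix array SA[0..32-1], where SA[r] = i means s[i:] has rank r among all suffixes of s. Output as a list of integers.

sorted suffixes:
  #0 SA[0]=31  'a'
  #1 SA[1]=17  'aaaaababaaabbba'
  #2 SA[2]=18  'aaaababaaabbba'
  #3 SA[3]=19  'aaababaaabbba'
  #4 SA[4]=3  'aaababaabbbabbaaaaababaaabbba'
  #5 SA[5]=25  'aaabbba'
  #6 SA[6]=20  'aababaaabbba'
  #7 SA[7]=4  'aababaabbbabbaaaaababaaabbba'
  #8 SA[8]=26  'aabbba'
  #9 SA[9]=9  'aabbbabbaaaaababaaabbba'
  #10 SA[10]=23  'abaaabbba'
  #11 SA[11]=7  'abaabbbabbaaaaababaaabbba'
  #12 SA[12]=21  'ababaaabbba'
  #13 SA[13]=5  'ababaabbbabbaaaaababaaabbba'
  #14 SA[14]=14  'abbaaaaababaaabbba'
  #15 SA[15]=27  'abbba'
  #16 SA[16]=10  'abbbabbaaaaababaaabbba'
  #17 SA[17]=30  'ba'
  #18 SA[18]=16  'baaaaababaaabbba'
  #19 SA[19]=2  'baaababaabbbabbaaaaababaaabbba'
  #20 SA[20]=24  'baaabbba'
  #21 SA[21]=8  'baabbbabbaaaaababaaabbba'
  #22 SA[22]=22  'babaaabbba'
  #23 SA[23]=6  'babaabbbabbaaaaababaaabbba'
  #24 SA[24]=13  'babbaaaaababaaabbba'
  #25 SA[25]=29  'bba'
  #26 SA[26]=15  'bbaaaaababaaabbba'
  #27 SA[27]=1  'bbaaababaabbbabbaaaaababaaabbba'
  #28 SA[28]=12  'bbabbaaaaababaaabbba'
  #29 SA[29]=28  'bbba'
  #30 SA[30]=0  'bbbaaababaabbbabbaaaaababaaabbba'
  #31 SA[31]=11  'bbbabbaaaaababaaabbba'

[31, 17, 18, 19, 3, 25, 20, 4, 26, 9, 23, 7, 21, 5, 14, 27, 10, 30, 16, 2, 24, 8, 22, 6, 13, 29, 15, 1, 12, 28, 0, 11]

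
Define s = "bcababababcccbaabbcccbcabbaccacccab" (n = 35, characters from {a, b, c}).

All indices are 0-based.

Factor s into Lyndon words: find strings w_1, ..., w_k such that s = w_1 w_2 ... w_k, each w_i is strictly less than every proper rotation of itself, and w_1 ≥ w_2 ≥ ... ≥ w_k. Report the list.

emit factor 1: 'bc' (i=0, period=2)
emit factor 2: 'ababababcccb' (i=2, period=12)
emit factor 3: 'aabbcccbcabbaccacccab' (i=14, period=21)

["bc", "ababababcccb", "aabbcccbcabbaccacccab"]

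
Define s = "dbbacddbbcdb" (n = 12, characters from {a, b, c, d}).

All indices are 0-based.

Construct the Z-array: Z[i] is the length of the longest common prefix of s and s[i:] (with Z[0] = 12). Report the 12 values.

Z[0]=12
i=1: outside box; Z[1]=0
i=2: outside box; Z[2]=0
i=3: outside box; Z[3]=0
i=4: outside box; Z[4]=0
i=5: outside box; Z[5]=1 grow→box=[5,6)
i=6: outside box; Z[6]=3 grow→box=[6,9)
i=7: min(r-i=2, Z[1]=0)=0; Z[7]=0
i=8: min(r-i=1, Z[2]=0)=0; Z[8]=0
i=9: outside box; Z[9]=0
i=10: outside box; Z[10]=2 grow→box=[10,12)
i=11: min(r-i=1, Z[1]=0)=0; Z[11]=0

[12, 0, 0, 0, 0, 1, 3, 0, 0, 0, 2, 0]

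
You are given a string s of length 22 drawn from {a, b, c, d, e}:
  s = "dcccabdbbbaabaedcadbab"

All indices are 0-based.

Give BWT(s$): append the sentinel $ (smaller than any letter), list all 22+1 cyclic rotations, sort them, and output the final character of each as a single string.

bbbaccbabdabdacdcdabe$a

rank  rotation                 last
    0  $dcccabdbbbaabaedcadbab  b
    1  aabaedcadbab$dcccabdbbb  b
    2  ab$dcccabdbbbaabaedcadb  b
    3  abaedcadbab$dcccabdbbba  a
    4  abdbbbaabaedcadbab$dccc  c
    5  adbab$dcccabdbbbaabaedc  c
    6  aedcadbab$dcccabdbbbaab  b
    7  b$dcccabdbbbaabaedcadba  a
    8  baabaedcadbab$dcccabdbb  b
    9  bab$dcccabdbbbaabaedcad  d
   10  baedcadbab$dcccabdbbbaa  a
   11  bbaabaedcadbab$dcccabdb  b
   12  bbbaabaedcadbab$dcccabd  d
   13  bdbbbaabaedcadbab$dccca  a
   14  cabdbbbaabaedcadbab$dcc  c
   15  cadbab$dcccabdbbbaabaed  d
   16  ccabdbbbaabaedcadbab$dc  c
   17  cccabdbbbaabaedcadbab$d  d
   18  dbab$dcccabdbbbaabaedca  a
   19  dbbbaabaedcadbab$dcccab  b
   20  dcadbab$dcccabdbbbaabae  e
   21  dcccabdbbbaabaedcadbab$  $
   22  edcadbab$dcccabdbbbaaba  a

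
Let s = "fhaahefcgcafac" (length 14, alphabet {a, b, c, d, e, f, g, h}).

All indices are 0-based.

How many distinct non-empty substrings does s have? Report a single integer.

sorted suffixes:
  #0 SA[0]=2  'aahefcgcafac'
  #1 SA[1]=12  'ac'
  #2 SA[2]=10  'afac'
  #3 SA[3]=3  'ahefcgcafac'
  #4 SA[4]=13  'c'
  #5 SA[5]=9  'cafac'
  #6 SA[6]=7  'cgcafac'
  #7 SA[7]=5  'efcgcafac'
  #8 SA[8]=11  'fac'
  #9 SA[9]=6  'fcgcafac'
  #10 SA[10]=0  'fhaahefcgcafac'
  #11 SA[11]=8  'gcafac'
  #12 SA[12]=1  'haahefcgcafac'
  #13 SA[13]=4  'hefcgcafac'

SA = [2, 12, 10, 3, 13, 9, 7, 5, 11, 6, 0, 8, 1, 4]
[i] adj suffixes → lcp
  [1] 2/12 → 1 ('a')
  [2] 12/10 → 1 ('a')
  [3] 10/3 → 1 ('a')
  [4] 3/13 → 0 ('')
  [5] 13/9 → 1 ('c')
  [6] 9/7 → 1 ('c')
  [7] 7/5 → 0 ('')
  [8] 5/11 → 0 ('')
  [9] 11/6 → 1 ('f')
  [10] 6/0 → 1 ('f')
  [11] 0/8 → 0 ('')
  [12] 8/1 → 0 ('')
  [13] 1/4 → 1 ('h')

n(n+1)/2 = 14·15/2 = 105
Σ LCP = 0 + 1 + 1 + 1 + 0 + 1 + 1 + 0 + 0 + 1 + 1 + 0 + 0 + 1 = 8
distinct = 105 − 8 = 97

97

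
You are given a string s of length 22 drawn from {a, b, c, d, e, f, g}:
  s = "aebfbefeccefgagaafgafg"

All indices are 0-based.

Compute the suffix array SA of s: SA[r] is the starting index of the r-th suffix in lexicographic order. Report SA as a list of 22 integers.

[15, 0, 19, 16, 13, 4, 2, 8, 9, 1, 7, 5, 10, 3, 6, 20, 17, 11, 21, 14, 18, 12]

rank | idx | suffix
   0 |  15 | aafgafg
   1 |   0 | aebfbefeccefgagaafgafg
   2 |  19 | afg
   3 |  16 | afgafg
   4 |  13 | agaafgafg
   5 |   4 | befeccefgagaafgafg
   6 |   2 | bfbefeccefgagaafgafg
   7 |   8 | ccefgagaafgafg
   8 |   9 | cefgagaafgafg
   9 |   1 | ebfbefeccefgagaafgafg
  10 |   7 | eccefgagaafgafg
  11 |   5 | efeccefgagaafgafg
  12 |  10 | efgagaafgafg
  13 |   3 | fbefeccefgagaafgafg
  14 |   6 | feccefgagaafgafg
  15 |  20 | fg
  16 |  17 | fgafg
  17 |  11 | fgagaafgafg
  18 |  21 | g
  19 |  14 | gaafgafg
  20 |  18 | gafg
  21 |  12 | gagaafgafg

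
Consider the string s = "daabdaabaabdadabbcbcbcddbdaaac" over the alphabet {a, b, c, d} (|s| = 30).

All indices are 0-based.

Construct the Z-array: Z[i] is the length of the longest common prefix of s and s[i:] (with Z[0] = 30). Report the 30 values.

Z[0]=30
i=1: i≥r, start 0; Z[1]=0
i=2: i≥r, start 0; Z[2]=0
i=3: i≥r, start 0; Z[3]=0
i=4: i≥r, start 0; Z[4]=4 grow→box=[4,8)
i=5: min(r-i=3, Z[1]=0)=0; Z[5]=0
i=6: min(r-i=2, Z[2]=0)=0; Z[6]=0
i=7: min(r-i=1, Z[3]=0)=0; Z[7]=0
i=8: i≥r, start 0; Z[8]=0
i=9: i≥r, start 0; Z[9]=0
i=10: i≥r, start 0; Z[10]=0
i=11: i≥r, start 0; Z[11]=2 grow→box=[11,13)
i=12: min(r-i=1, Z[1]=0)=0; Z[12]=0
i=13: i≥r, start 0; Z[13]=2 grow→box=[13,15)
i=14: min(r-i=1, Z[1]=0)=0; Z[14]=0
i=15: i≥r, start 0; Z[15]=0
i=16: i≥r, start 0; Z[16]=0
i=17: i≥r, start 0; Z[17]=0
i=18: i≥r, start 0; Z[18]=0
i=19: i≥r, start 0; Z[19]=0
i=20: i≥r, start 0; Z[20]=0
i=21: i≥r, start 0; Z[21]=0
i=22: i≥r, start 0; Z[22]=1 grow→box=[22,23)
i=23: i≥r, start 0; Z[23]=1 grow→box=[23,24)
i=24: i≥r, start 0; Z[24]=0
i=25: i≥r, start 0; Z[25]=3 grow→box=[25,28)
i=26: min(r-i=2, Z[1]=0)=0; Z[26]=0
i=27: min(r-i=1, Z[2]=0)=0; Z[27]=0
i=28: i≥r, start 0; Z[28]=0
i=29: i≥r, start 0; Z[29]=0

[30, 0, 0, 0, 4, 0, 0, 0, 0, 0, 0, 2, 0, 2, 0, 0, 0, 0, 0, 0, 0, 0, 1, 1, 0, 3, 0, 0, 0, 0]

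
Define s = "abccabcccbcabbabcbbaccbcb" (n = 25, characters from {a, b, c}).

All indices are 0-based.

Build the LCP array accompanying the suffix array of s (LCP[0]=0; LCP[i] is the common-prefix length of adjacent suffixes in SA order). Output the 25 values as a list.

[0, 2, 3, 4, 1, 0, 1, 2, 1, 3, 1, 2, 3, 2, 3, 0, 3, 1, 2, 2, 3, 1, 2, 4, 2]

rank→(start, suffix):
  0 → (11, 'abbabcbbaccbcb')
  1 → (14, 'abcbbaccbcb')
  2 → (0, 'abccabcccbcabbabcbbaccbcb')
  3 → (4, 'abcccbcabbabcbbaccbcb')
  4 → (19, 'accbcb')
  5 → (24, 'b')
  6 → (13, 'babcbbaccbcb')
  7 → (18, 'baccbcb')
  8 → (12, 'bbabcbbaccbcb')
  9 → (17, 'bbaccbcb')
  10 → (9, 'bcabbabcbbaccbcb')
  11 → (22, 'bcb')
  12 → (15, 'bcbbaccbcb')
  13 → (1, 'bccabcccbcabbabcbbaccbcb')
  14 → (5, 'bcccbcabbabcbbaccbcb')
  15 → (10, 'cabbabcbbaccbcb')
  16 → (3, 'cabcccbcabbabcbbaccbcb')
  17 → (23, 'cb')
  18 → (16, 'cbbaccbcb')
  19 → (8, 'cbcabbabcbbaccbcb')
  20 → (21, 'cbcb')
  21 → (2, 'ccabcccbcabbabcbbaccbcb')
  22 → (7, 'ccbcabbabcbbaccbcb')
  23 → (20, 'ccbcb')
  24 → (6, 'cccbcabbabcbbaccbcb')

SA = [11, 14, 0, 4, 19, 24, 13, 18, 12, 17, 9, 22, 15, 1, 5, 10, 3, 23, 16, 8, 21, 2, 7, 20, 6]
[i] adj suffixes → lcp
  [1] 11/14 → 2 ('ab')
  [2] 14/0 → 3 ('abc')
  [3] 0/4 → 4 ('abcc')
  [4] 4/19 → 1 ('a')
  [5] 19/24 → 0 ('')
  [6] 24/13 → 1 ('b')
  [7] 13/18 → 2 ('ba')
  [8] 18/12 → 1 ('b')
  [9] 12/17 → 3 ('bba')
  [10] 17/9 → 1 ('b')
  [11] 9/22 → 2 ('bc')
  [12] 22/15 → 3 ('bcb')
  [13] 15/1 → 2 ('bc')
  [14] 1/5 → 3 ('bcc')
  [15] 5/10 → 0 ('')
  [16] 10/3 → 3 ('cab')
  [17] 3/23 → 1 ('c')
  [18] 23/16 → 2 ('cb')
  [19] 16/8 → 2 ('cb')
  [20] 8/21 → 3 ('cbc')
  [21] 21/2 → 1 ('c')
  [22] 2/7 → 2 ('cc')
  [23] 7/20 → 4 ('ccbc')
  [24] 20/6 → 2 ('cc')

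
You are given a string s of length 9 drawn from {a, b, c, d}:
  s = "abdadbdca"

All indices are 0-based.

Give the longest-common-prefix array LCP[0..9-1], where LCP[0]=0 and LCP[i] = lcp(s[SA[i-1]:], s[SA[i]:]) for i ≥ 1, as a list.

sorted suffixes:
  #0 SA[0]=8  'a'
  #1 SA[1]=0  'abdadbdca'
  #2 SA[2]=3  'adbdca'
  #3 SA[3]=1  'bdadbdca'
  #4 SA[4]=5  'bdca'
  #5 SA[5]=7  'ca'
  #6 SA[6]=2  'dadbdca'
  #7 SA[7]=4  'dbdca'
  #8 SA[8]=6  'dca'

SA = [8, 0, 3, 1, 5, 7, 2, 4, 6]
i: (SA[i-1],SA[i]) lcp shared
  1: (8,0) 1 'a'
  2: (0,3) 1 'a'
  3: (3,1) 0 ''
  4: (1,5) 2 'bd'
  5: (5,7) 0 ''
  6: (7,2) 0 ''
  7: (2,4) 1 'd'
  8: (4,6) 1 'd'

[0, 1, 1, 0, 2, 0, 0, 1, 1]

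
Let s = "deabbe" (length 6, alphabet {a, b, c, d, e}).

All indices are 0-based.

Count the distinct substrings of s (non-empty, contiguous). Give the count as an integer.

sorted suffixes:
  #0 SA[0]=2  'abbe'
  #1 SA[1]=3  'bbe'
  #2 SA[2]=4  'be'
  #3 SA[3]=0  'deabbe'
  #4 SA[4]=5  'e'
  #5 SA[5]=1  'eabbe'

SA = [2, 3, 4, 0, 5, 1]
rank  pair      lcp
   1  s[2:],s[3:]  0  ''
   2  s[3:],s[4:]  1  'b'
   3  s[4:],s[0:]  0  ''
   4  s[0:],s[5:]  0  ''
   5  s[5:],s[1:]  1  'e'

n(n+1)/2 = 6·7/2 = 21
Σ LCP = 0 + 0 + 1 + 0 + 0 + 1 = 2
distinct = 21 − 2 = 19

19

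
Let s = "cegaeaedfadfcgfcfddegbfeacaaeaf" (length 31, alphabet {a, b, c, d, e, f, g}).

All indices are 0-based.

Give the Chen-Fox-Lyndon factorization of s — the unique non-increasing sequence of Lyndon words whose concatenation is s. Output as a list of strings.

["ceg", "aeaedf", "adfcgfcfddegbfe", "ac", "aaeaf"]

emit factor 1: 'ceg' (i=0, period=3)
emit factor 2: 'aeaedf' (i=3, period=6)
emit factor 3: 'adfcgfcfddegbfe' (i=9, period=15)
emit factor 4: 'ac' (i=24, period=2)
emit factor 5: 'aaeaf' (i=26, period=5)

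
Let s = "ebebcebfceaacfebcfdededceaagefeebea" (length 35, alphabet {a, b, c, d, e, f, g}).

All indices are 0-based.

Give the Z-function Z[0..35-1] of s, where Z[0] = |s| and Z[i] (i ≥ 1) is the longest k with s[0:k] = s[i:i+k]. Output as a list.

Z[0]=35
i=1: outside box; Z[1]=0
i=2: outside box; Z[2]=2 extend→box=[2,4)
i=3: min(r-i=1, Z[1]=0)=0; Z[3]=0
i=4: outside box; Z[4]=0
i=5: outside box; Z[5]=2 extend→box=[5,7)
i=6: min(r-i=1, Z[1]=0)=0; Z[6]=0
i=7: outside box; Z[7]=0
i=8: outside box; Z[8]=0
i=9: outside box; Z[9]=1 extend→box=[9,10)
i=10: outside box; Z[10]=0
i=11: outside box; Z[11]=0
i=12: outside box; Z[12]=0
i=13: outside box; Z[13]=0
i=14: outside box; Z[14]=2 extend→box=[14,16)
i=15: min(r-i=1, Z[1]=0)=0; Z[15]=0
i=16: outside box; Z[16]=0
i=17: outside box; Z[17]=0
i=18: outside box; Z[18]=0
i=19: outside box; Z[19]=1 extend→box=[19,20)
i=20: outside box; Z[20]=0
i=21: outside box; Z[21]=1 extend→box=[21,22)
i=22: outside box; Z[22]=0
i=23: outside box; Z[23]=0
i=24: outside box; Z[24]=1 extend→box=[24,25)
i=25: outside box; Z[25]=0
i=26: outside box; Z[26]=0
i=27: outside box; Z[27]=0
i=28: outside box; Z[28]=1 extend→box=[28,29)
i=29: outside box; Z[29]=0
i=30: outside box; Z[30]=1 extend→box=[30,31)
i=31: outside box; Z[31]=3 extend→box=[31,34)
i=32: min(r-i=2, Z[1]=0)=0; Z[32]=0
i=33: min(r-i=1, Z[2]=2)=1; Z[33]=1
i=34: outside box; Z[34]=0

[35, 0, 2, 0, 0, 2, 0, 0, 0, 1, 0, 0, 0, 0, 2, 0, 0, 0, 0, 1, 0, 1, 0, 0, 1, 0, 0, 0, 1, 0, 1, 3, 0, 1, 0]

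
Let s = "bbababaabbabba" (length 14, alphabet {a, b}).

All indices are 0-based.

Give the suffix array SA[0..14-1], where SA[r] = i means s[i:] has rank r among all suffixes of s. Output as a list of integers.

[13, 6, 4, 2, 10, 7, 12, 5, 3, 1, 9, 11, 0, 8]

rank | idx | suffix
   0 |  13 | a
   1 |   6 | aabbabba
   2 |   4 | abaabbabba
   3 |   2 | ababaabbabba
   4 |  10 | abba
   5 |   7 | abbabba
   6 |  12 | ba
   7 |   5 | baabbabba
   8 |   3 | babaabbabba
   9 |   1 | bababaabbabba
  10 |   9 | babba
  11 |  11 | bba
  12 |   0 | bbababaabbabba
  13 |   8 | bbabba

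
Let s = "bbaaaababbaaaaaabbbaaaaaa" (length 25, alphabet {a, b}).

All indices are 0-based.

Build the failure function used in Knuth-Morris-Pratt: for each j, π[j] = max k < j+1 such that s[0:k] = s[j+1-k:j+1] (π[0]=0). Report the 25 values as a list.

[0, 1, 0, 0, 0, 0, 1, 0, 1, 2, 3, 4, 5, 6, 0, 0, 1, 2, 2, 3, 4, 5, 6, 0, 0]

π[0] = 0
j=1 s[j]='b': π[1]=1 (border 'b')
j=2 s[j]='a': k: 1→0; π[2]=0 (border '')
j=3 s[j]='a': π[3]=0 (border '')
j=4 s[j]='a': π[4]=0 (border '')
j=5 s[j]='a': π[5]=0 (border '')
j=6 s[j]='b': π[6]=1 (border 'b')
j=7 s[j]='a': k: 1→0; π[7]=0 (border '')
j=8 s[j]='b': π[8]=1 (border 'b')
j=9 s[j]='b': π[9]=2 (border 'bb')
j=10 s[j]='a': π[10]=3 (border 'bba')
j=11 s[j]='a': π[11]=4 (border 'bbaa')
j=12 s[j]='a': π[12]=5 (border 'bbaaa')
j=13 s[j]='a': π[13]=6 (border 'bbaaaa')
j=14 s[j]='a': k: 6→0; π[14]=0 (border '')
j=15 s[j]='a': π[15]=0 (border '')
j=16 s[j]='b': π[16]=1 (border 'b')
j=17 s[j]='b': π[17]=2 (border 'bb')
j=18 s[j]='b': k: 2→1; π[18]=2 (border 'bb')
j=19 s[j]='a': π[19]=3 (border 'bba')
j=20 s[j]='a': π[20]=4 (border 'bbaa')
j=21 s[j]='a': π[21]=5 (border 'bbaaa')
j=22 s[j]='a': π[22]=6 (border 'bbaaaa')
j=23 s[j]='a': k: 6→0; π[23]=0 (border '')
j=24 s[j]='a': π[24]=0 (border '')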